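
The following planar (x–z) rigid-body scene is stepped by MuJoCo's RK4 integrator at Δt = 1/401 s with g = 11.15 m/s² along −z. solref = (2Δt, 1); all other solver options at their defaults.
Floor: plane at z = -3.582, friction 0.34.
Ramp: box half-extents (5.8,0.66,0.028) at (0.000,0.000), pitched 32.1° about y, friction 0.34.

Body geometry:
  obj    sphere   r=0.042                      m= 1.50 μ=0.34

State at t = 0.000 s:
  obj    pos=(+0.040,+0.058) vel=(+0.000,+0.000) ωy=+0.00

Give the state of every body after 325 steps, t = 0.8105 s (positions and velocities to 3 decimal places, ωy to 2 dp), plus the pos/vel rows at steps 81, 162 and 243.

State at t = 0.8105 s:
  obj    pos=(+1.217,-0.681) vel=(+2.906,-1.823) ωy=+81.66

Key-timestep trajectory:
   step    t(s)  obj.x    obj.z    obj.vx   obj.vz 
     81  0.2020   +0.113  +0.012  +0.724  -0.454
    162  0.4040   +0.332  -0.126  +1.448  -0.909
    243  0.6060   +0.698  -0.355  +2.173  -1.363


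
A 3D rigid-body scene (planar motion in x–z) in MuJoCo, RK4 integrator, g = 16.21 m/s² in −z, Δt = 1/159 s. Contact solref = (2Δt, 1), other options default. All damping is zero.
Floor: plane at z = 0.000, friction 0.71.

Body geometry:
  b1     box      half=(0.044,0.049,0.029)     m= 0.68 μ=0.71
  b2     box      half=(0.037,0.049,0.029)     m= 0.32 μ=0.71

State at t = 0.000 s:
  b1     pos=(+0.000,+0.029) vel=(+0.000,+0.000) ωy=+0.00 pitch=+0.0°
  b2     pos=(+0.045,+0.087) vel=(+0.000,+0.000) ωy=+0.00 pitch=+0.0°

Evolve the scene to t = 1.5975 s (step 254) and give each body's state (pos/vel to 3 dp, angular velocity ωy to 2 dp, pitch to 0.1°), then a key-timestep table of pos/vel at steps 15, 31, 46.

State at t = 1.5975 s:
  b1     pos=(+0.000,+0.029) vel=(+0.000,+0.000) ωy=+0.00 pitch=+0.0°
  b2     pos=(+0.081,+0.037) vel=(+0.000,+0.000) ωy=+0.00 pitch=+90.0°

Key-timestep trajectory:
   step    t(s)  b1.x    b1.z    b1.vx   b1.vz   b2.x    b2.z    b2.vx   b2.vz 
     15  0.0943   +0.000  +0.029  +0.000  +0.000   +0.047  +0.087  +0.044  -0.003
     31  0.1950   +0.000  +0.029  +0.000  +0.000   +0.058  +0.083  +0.230  -0.113
     46  0.2893   +0.000  +0.029  +0.000  +0.000   +0.083  +0.032  +0.005  -0.041


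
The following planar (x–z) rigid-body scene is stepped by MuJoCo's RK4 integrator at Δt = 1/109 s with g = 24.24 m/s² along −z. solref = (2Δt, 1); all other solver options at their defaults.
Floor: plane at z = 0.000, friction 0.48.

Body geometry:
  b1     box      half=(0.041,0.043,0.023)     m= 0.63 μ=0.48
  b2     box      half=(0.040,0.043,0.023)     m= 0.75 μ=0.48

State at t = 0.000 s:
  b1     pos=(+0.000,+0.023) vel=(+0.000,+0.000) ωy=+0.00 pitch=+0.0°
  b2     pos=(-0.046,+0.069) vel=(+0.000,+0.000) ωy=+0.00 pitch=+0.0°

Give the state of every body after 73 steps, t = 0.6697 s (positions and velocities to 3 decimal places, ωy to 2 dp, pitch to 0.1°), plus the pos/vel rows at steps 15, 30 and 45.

State at t = 0.6697 s:
  b1     pos=(+0.000,+0.023) vel=(+0.000,+0.000) ωy=+0.00 pitch=+0.0°
  b2     pos=(-0.081,+0.040) vel=(+0.000,+0.000) ωy=+0.00 pitch=-90.0°

Key-timestep trajectory:
   step    t(s)  b1.x    b1.z    b1.vx   b1.vz   b2.x    b2.z    b2.vx   b2.vz 
     15  0.1376   +0.000  +0.023  +0.000  +0.001   -0.073  +0.040  -0.546  -0.303
     30  0.2752   +0.000  +0.023  +0.000  +0.000   -0.094  +0.045  +0.111  -0.022
     45  0.4128   +0.000  +0.023  +0.000  +0.000   -0.082  +0.039  -0.100  +0.004


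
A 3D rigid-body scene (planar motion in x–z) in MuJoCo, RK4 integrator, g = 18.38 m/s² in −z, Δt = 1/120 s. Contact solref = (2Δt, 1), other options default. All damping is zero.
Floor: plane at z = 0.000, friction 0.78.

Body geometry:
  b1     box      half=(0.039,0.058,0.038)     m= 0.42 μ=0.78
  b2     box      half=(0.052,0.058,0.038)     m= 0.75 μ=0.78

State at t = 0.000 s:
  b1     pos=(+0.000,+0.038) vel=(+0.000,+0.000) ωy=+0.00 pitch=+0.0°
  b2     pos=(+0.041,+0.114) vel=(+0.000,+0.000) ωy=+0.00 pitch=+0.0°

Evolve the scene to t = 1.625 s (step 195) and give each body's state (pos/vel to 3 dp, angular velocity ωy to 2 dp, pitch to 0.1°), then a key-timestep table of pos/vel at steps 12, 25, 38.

State at t = 1.625 s:
  b1     pos=(+0.000,+0.038) vel=(+0.000,+0.000) ωy=+0.00 pitch=+0.0°
  b2     pos=(+0.088,+0.052) vel=(+0.000,+0.000) ωy=+0.00 pitch=+90.0°

Key-timestep trajectory:
   step    t(s)  b1.x    b1.z    b1.vx   b1.vz   b2.x    b2.z    b2.vx   b2.vz 
     12  0.1000   +0.000  +0.038  +0.000  +0.001   +0.045  +0.113  +0.079  -0.010
     25  0.2083   +0.000  +0.038  -0.002  +0.001   +0.065  +0.103  +0.327  -0.340
     38  0.3167   +0.000  +0.038  +0.000  +0.000   +0.089  +0.048  -0.059  +0.165


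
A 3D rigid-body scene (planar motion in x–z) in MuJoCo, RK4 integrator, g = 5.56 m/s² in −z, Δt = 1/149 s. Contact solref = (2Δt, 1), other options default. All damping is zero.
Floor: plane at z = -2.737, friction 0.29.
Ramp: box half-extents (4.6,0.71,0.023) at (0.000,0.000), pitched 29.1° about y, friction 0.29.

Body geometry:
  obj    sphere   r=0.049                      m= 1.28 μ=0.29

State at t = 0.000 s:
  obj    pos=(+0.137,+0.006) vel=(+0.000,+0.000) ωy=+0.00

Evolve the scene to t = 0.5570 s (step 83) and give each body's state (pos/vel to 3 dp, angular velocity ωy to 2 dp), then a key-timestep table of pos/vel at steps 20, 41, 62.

State at t = 0.5570 s:
  obj    pos=(+0.399,-0.140) vel=(+0.940,-0.523) ωy=+21.95

Key-timestep trajectory:
   step    t(s)  obj.x    obj.z    obj.vx   obj.vz 
     20  0.1342   +0.152  -0.002  +0.227  -0.126
     41  0.2752   +0.201  -0.029  +0.465  -0.259
     62  0.4161   +0.283  -0.075  +0.702  -0.391


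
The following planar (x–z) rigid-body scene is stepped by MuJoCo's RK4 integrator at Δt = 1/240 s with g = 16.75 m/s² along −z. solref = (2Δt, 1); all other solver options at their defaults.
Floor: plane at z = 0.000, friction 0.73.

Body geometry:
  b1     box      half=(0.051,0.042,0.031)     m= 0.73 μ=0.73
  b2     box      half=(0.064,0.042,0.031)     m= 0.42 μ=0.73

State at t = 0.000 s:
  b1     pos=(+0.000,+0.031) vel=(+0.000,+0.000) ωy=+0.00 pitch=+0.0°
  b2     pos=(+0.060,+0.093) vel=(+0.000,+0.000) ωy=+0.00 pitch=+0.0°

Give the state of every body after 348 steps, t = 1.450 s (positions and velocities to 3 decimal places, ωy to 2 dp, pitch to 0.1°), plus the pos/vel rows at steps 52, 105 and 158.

State at t = 1.450 s:
  b1     pos=(+0.000,+0.031) vel=(+0.000,+0.000) ωy=+0.00 pitch=+0.0°
  b2     pos=(+0.123,+0.064) vel=(+0.000,+0.000) ωy=+0.00 pitch=+90.0°

Key-timestep trajectory:
   step    t(s)  b1.x    b1.z    b1.vx   b1.vz   b2.x    b2.z    b2.vx   b2.vz 
     52  0.2167   +0.000  +0.031  +0.000  +0.000   +0.104  +0.070  +0.383  -0.067
    105  0.4375   +0.000  +0.031  +0.000  +0.000   +0.141  +0.070  -0.093  -0.017
    158  0.6583   +0.000  +0.031  +0.000  +0.000   +0.125  +0.064  +0.114  +0.074


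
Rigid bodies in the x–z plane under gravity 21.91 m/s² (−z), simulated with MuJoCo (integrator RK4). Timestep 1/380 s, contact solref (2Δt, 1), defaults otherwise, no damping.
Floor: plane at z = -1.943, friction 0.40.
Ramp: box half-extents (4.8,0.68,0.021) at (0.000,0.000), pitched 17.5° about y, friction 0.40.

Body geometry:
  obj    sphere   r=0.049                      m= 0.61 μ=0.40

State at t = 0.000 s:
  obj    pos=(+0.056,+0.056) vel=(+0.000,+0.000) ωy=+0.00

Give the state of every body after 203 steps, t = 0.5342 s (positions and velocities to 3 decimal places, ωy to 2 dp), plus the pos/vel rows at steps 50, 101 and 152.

State at t = 0.5342 s:
  obj    pos=(+0.696,-0.146) vel=(+2.398,-0.756) ωy=+51.30

Key-timestep trajectory:
   step    t(s)  obj.x    obj.z    obj.vx   obj.vz 
     50  0.1316   +0.095  +0.043  +0.591  -0.186
    101  0.2658   +0.215  +0.006  +1.193  -0.376
    152  0.4000   +0.415  -0.057  +1.795  -0.566


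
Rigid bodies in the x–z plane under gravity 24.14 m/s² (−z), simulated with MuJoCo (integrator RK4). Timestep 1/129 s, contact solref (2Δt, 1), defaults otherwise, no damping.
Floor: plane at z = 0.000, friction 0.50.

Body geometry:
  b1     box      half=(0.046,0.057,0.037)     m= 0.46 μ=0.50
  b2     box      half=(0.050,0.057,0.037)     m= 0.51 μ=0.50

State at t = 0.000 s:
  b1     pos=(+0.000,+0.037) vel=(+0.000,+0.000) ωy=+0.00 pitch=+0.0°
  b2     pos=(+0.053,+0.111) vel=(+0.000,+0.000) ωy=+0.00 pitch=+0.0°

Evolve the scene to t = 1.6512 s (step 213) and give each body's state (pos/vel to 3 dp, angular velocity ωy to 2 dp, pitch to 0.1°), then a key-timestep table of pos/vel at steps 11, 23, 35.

State at t = 1.6512 s:
  b1     pos=(+0.000,+0.037) vel=(+0.000,+0.000) ωy=+0.00 pitch=+0.0°
  b2     pos=(+0.101,+0.050) vel=(+0.000,+0.000) ωy=+0.00 pitch=+90.0°

Key-timestep trajectory:
   step    t(s)  b1.x    b1.z    b1.vx   b1.vz   b2.x    b2.z    b2.vx   b2.vz 
     11  0.0853   +0.000  +0.037  -0.001  +0.003   +0.063  +0.108  +0.254  -0.139
     23  0.1783   +0.000  +0.037  +0.000  +0.000   +0.100  +0.044  +0.721  -0.619
     35  0.2713   +0.000  +0.037  +0.000  +0.000   +0.100  +0.049  +0.006  +0.014


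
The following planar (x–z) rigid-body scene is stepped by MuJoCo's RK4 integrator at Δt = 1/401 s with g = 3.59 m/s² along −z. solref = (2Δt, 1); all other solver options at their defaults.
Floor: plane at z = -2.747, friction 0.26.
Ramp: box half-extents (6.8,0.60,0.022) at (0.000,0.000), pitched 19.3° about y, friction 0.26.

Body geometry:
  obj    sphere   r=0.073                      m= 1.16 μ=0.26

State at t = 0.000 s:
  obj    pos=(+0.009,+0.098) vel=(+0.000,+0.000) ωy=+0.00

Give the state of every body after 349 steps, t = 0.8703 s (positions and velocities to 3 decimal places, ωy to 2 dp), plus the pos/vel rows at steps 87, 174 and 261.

State at t = 0.8703 s:
  obj    pos=(+0.312,-0.009) vel=(+0.696,-0.244) ωy=+10.10

Key-timestep trajectory:
   step    t(s)  obj.x    obj.z    obj.vx   obj.vz 
     87  0.2170   +0.028  +0.091  +0.174  -0.061
    174  0.4339   +0.084  +0.071  +0.347  -0.122
    261  0.6509   +0.178  +0.038  +0.521  -0.182


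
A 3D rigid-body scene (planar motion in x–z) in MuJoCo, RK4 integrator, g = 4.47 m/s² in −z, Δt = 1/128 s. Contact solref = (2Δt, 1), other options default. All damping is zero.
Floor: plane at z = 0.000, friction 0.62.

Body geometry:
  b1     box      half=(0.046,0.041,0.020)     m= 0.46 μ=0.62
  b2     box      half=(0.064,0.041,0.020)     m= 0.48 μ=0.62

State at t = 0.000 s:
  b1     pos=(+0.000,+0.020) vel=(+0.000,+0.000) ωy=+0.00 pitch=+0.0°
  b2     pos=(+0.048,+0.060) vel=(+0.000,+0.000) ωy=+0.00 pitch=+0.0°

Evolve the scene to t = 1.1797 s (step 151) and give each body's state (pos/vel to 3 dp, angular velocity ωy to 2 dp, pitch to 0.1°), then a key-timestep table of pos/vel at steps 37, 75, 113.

State at t = 1.1797 s:
  b1     pos=(+0.000,+0.020) vel=(+0.000,+0.000) ωy=+0.00 pitch=+0.0°
  b2     pos=(+0.059,+0.055) vel=(+0.000,+0.000) ωy=-0.01 pitch=+37.3°

Key-timestep trajectory:
   step    t(s)  b1.x    b1.z    b1.vx   b1.vz   b2.x    b2.z    b2.vx   b2.vz 
     37  0.2891   +0.000  +0.020  +0.000  +0.000   +0.053  +0.059  +0.046  -0.018
     75  0.5859   +0.000  +0.020  +0.000  +0.000   +0.059  +0.055  +0.017  -0.011
    113  0.8828   +0.000  +0.020  +0.000  +0.000   +0.059  +0.055  +0.000  +0.000


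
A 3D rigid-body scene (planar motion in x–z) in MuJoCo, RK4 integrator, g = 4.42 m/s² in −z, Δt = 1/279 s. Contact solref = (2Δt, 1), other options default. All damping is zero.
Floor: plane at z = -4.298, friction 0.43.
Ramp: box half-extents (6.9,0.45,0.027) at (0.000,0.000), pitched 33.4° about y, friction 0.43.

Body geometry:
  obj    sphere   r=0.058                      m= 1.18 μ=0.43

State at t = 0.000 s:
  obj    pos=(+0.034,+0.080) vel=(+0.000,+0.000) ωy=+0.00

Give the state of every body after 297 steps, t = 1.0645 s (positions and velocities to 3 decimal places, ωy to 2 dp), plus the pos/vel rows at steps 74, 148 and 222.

State at t = 1.0645 s:
  obj    pos=(+0.856,-0.463) vel=(+1.545,-1.018) ωy=+31.89

Key-timestep trajectory:
   step    t(s)  obj.x    obj.z    obj.vx   obj.vz 
     74  0.2652   +0.085  +0.046  +0.385  -0.254
    148  0.5305   +0.238  -0.055  +0.770  -0.508
    222  0.7957   +0.493  -0.223  +1.155  -0.761


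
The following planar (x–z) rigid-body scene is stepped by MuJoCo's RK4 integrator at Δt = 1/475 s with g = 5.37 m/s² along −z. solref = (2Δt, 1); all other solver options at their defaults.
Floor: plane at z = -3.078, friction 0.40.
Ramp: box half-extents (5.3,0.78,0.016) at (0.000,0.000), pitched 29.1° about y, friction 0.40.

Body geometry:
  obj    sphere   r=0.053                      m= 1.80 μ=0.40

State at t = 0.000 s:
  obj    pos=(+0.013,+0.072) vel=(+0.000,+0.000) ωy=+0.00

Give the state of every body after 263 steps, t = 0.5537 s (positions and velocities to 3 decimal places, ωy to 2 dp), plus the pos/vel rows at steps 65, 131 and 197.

State at t = 0.5537 s:
  obj    pos=(+0.263,-0.067) vel=(+0.903,-0.502) ωy=+19.49

Key-timestep trajectory:
   step    t(s)  obj.x    obj.z    obj.vx   obj.vz 
     65  0.1368   +0.028  +0.063  +0.223  -0.124
    131  0.2758   +0.075  +0.037  +0.450  -0.250
    197  0.4147   +0.153  -0.006  +0.676  -0.376


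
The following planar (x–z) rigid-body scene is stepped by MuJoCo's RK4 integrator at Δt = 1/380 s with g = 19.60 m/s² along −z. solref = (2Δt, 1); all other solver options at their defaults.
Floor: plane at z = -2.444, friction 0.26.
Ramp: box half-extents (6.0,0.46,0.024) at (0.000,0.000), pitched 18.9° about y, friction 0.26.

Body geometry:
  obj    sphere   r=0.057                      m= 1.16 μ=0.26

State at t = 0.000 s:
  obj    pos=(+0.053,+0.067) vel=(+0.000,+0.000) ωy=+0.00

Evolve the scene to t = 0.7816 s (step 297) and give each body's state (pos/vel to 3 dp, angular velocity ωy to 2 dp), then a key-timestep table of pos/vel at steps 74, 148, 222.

State at t = 0.7816 s:
  obj    pos=(+1.364,-0.381) vel=(+3.353,-1.148) ωy=+62.17

Key-timestep trajectory:
   step    t(s)  obj.x    obj.z    obj.vx   obj.vz 
     74  0.1947   +0.135  +0.040  +0.836  -0.286
    148  0.3895   +0.379  -0.044  +1.671  -0.572
    222  0.5842   +0.785  -0.183  +2.507  -0.858


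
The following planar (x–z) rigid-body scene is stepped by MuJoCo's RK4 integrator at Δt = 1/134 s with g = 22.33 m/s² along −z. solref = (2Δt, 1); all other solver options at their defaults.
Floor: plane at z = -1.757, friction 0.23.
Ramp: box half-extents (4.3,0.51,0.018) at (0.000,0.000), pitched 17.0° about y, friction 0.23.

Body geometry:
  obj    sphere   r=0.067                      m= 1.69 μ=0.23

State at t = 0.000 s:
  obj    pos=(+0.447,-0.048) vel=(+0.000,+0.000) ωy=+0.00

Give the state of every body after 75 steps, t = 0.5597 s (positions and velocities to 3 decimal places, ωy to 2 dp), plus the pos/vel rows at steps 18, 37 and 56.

State at t = 0.5597 s:
  obj    pos=(+1.146,-0.261) vel=(+2.496,-0.763) ωy=+38.94

Key-timestep trajectory:
   step    t(s)  obj.x    obj.z    obj.vx   obj.vz 
     18  0.1343   +0.487  -0.060  +0.599  -0.183
     37  0.2761   +0.617  -0.100  +1.232  -0.377
     56  0.4179   +0.837  -0.167  +1.864  -0.570


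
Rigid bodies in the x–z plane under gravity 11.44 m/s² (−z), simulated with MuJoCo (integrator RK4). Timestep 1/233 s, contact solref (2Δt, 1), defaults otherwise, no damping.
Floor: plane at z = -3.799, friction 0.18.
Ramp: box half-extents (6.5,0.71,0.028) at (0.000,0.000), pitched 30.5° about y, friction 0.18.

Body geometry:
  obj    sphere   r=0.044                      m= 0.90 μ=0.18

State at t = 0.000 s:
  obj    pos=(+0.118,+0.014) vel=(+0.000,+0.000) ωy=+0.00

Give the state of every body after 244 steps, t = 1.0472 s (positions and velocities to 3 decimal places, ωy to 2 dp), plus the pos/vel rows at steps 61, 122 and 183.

State at t = 1.0472 s:
  obj    pos=(+2.078,-1.140) vel=(+3.743,-2.205) ωy=+98.68

Key-timestep trajectory:
   step    t(s)  obj.x    obj.z    obj.vx   obj.vz 
     61  0.2618   +0.241  -0.058  +0.936  -0.551
    122  0.5236   +0.608  -0.275  +1.871  -1.102
    183  0.7854   +1.220  -0.635  +2.807  -1.653


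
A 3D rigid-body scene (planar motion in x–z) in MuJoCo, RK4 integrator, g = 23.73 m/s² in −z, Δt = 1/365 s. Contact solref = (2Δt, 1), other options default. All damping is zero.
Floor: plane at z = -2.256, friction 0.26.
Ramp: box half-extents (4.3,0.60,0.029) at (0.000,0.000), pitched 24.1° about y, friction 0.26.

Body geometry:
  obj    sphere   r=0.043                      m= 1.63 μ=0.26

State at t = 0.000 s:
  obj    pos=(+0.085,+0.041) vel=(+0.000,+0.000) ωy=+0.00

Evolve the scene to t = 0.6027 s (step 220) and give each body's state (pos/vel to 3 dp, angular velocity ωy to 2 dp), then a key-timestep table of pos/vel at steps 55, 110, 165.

State at t = 0.6027 s:
  obj    pos=(+1.233,-0.473) vel=(+3.808,-1.703) ωy=+97.00

Key-timestep trajectory:
   step    t(s)  obj.x    obj.z    obj.vx   obj.vz 
     55  0.1507   +0.157  +0.009  +0.952  -0.426
    110  0.3014   +0.372  -0.088  +1.904  -0.852
    165  0.4521   +0.731  -0.248  +2.856  -1.278


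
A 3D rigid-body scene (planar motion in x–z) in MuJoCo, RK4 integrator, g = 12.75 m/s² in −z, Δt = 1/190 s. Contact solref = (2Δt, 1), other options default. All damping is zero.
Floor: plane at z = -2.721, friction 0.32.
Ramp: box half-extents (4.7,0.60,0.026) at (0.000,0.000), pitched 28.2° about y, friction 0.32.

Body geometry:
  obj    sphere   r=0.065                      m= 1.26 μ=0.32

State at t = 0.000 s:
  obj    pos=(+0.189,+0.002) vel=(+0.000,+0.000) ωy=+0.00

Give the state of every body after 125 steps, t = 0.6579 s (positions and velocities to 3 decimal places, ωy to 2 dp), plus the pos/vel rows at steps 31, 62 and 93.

State at t = 0.6579 s:
  obj    pos=(+1.010,-0.438) vel=(+2.495,-1.338) ωy=+43.55

Key-timestep trajectory:
   step    t(s)  obj.x    obj.z    obj.vx   obj.vz 
     31  0.1632   +0.240  -0.025  +0.619  -0.332
     62  0.3263   +0.391  -0.106  +1.238  -0.664
     93  0.4895   +0.643  -0.242  +1.857  -0.996


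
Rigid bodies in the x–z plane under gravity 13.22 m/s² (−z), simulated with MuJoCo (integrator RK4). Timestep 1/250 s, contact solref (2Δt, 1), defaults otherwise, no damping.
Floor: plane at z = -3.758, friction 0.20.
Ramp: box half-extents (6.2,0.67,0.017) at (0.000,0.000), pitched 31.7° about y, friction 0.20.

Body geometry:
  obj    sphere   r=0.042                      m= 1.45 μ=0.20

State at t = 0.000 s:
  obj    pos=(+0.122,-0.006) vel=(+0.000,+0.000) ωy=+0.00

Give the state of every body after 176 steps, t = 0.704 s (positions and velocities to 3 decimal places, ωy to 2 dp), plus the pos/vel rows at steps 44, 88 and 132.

State at t = 0.704 s:
  obj    pos=(+1.168,-0.652) vel=(+2.972,-1.836) ωy=+83.14

Key-timestep trajectory:
   step    t(s)  obj.x    obj.z    obj.vx   obj.vz 
     44  0.1760   +0.187  -0.046  +0.743  -0.459
     88  0.3520   +0.384  -0.168  +1.486  -0.918
    132  0.5280   +0.711  -0.370  +2.229  -1.377


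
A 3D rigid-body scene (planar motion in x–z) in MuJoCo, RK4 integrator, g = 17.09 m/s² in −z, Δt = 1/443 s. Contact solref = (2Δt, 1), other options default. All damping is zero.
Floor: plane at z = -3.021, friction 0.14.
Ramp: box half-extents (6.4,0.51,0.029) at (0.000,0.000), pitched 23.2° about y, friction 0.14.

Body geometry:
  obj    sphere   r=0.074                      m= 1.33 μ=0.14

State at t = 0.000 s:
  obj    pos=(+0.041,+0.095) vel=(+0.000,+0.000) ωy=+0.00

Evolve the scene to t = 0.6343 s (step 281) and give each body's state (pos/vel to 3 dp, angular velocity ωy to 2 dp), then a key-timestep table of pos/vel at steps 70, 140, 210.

State at t = 0.6343 s:
  obj    pos=(+0.930,-0.287) vel=(+2.804,-1.202) ωy=+41.21

Key-timestep trajectory:
   step    t(s)  obj.x    obj.z    obj.vx   obj.vz 
     70  0.1580   +0.096  +0.071  +0.699  -0.299
    140  0.3160   +0.262  +0.000  +1.397  -0.599
    210  0.4740   +0.538  -0.118  +2.095  -0.898


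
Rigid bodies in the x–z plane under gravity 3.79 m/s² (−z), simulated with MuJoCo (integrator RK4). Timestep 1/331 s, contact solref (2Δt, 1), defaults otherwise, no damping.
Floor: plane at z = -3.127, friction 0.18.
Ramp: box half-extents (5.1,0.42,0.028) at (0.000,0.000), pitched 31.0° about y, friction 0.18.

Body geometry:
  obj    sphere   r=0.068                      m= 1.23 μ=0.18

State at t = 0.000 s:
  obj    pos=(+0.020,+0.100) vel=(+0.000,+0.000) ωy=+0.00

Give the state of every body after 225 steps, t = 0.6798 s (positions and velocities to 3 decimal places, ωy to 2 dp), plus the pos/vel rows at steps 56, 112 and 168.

State at t = 0.6798 s:
  obj    pos=(+0.296,-0.066) vel=(+0.812,-0.488) ωy=+13.93

Key-timestep trajectory:
   step    t(s)  obj.x    obj.z    obj.vx   obj.vz 
     56  0.1692   +0.037  +0.090  +0.202  -0.122
    112  0.3384   +0.088  +0.059  +0.404  -0.243
    168  0.5076   +0.174  +0.007  +0.607  -0.365


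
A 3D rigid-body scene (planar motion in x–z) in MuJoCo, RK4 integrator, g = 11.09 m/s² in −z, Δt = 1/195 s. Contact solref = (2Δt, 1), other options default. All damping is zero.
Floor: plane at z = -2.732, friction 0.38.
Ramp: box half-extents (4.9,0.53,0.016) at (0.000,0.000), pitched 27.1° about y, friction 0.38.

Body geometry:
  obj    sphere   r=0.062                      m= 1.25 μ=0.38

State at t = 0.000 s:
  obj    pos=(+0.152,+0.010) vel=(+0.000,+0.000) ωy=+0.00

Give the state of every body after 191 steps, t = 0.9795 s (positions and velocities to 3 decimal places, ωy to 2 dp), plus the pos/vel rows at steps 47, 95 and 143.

State at t = 0.9795 s:
  obj    pos=(+1.693,-0.779) vel=(+3.147,-1.610) ωy=+57.00

Key-timestep trajectory:
   step    t(s)  obj.x    obj.z    obj.vx   obj.vz 
     47  0.2410   +0.245  -0.038  +0.774  -0.396
     95  0.4872   +0.533  -0.185  +1.565  -0.801
    143  0.7333   +1.016  -0.432  +2.356  -1.206


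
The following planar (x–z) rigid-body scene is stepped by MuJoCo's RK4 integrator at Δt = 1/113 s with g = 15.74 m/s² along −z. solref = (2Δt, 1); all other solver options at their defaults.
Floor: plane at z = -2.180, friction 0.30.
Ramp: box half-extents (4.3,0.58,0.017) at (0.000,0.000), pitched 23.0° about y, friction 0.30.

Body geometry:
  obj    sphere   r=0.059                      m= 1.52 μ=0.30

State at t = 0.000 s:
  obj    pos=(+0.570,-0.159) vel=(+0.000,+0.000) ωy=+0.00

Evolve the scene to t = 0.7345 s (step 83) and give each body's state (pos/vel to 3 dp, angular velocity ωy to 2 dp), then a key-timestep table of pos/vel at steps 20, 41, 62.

State at t = 0.7345 s:
  obj    pos=(+1.661,-0.622) vel=(+2.970,-1.261) ωy=+54.67

Key-timestep trajectory:
   step    t(s)  obj.x    obj.z    obj.vx   obj.vz 
     20  0.1770   +0.633  -0.186  +0.716  -0.304
     41  0.3628   +0.836  -0.272  +1.467  -0.623
     62  0.5487   +1.179  -0.418  +2.219  -0.942


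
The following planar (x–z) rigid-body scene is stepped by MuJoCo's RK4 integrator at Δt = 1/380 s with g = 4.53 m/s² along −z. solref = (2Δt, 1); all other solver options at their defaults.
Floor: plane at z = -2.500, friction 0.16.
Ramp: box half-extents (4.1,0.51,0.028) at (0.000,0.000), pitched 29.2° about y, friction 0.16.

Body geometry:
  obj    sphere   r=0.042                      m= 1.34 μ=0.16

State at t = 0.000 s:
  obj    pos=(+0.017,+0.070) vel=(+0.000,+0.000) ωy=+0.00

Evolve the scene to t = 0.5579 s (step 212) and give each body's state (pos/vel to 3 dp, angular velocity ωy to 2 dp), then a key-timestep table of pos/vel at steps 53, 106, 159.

State at t = 0.5579 s:
  obj    pos=(+0.235,-0.051) vel=(+0.773,-0.435) ωy=+20.58

Key-timestep trajectory:
   step    t(s)  obj.x    obj.z    obj.vx   obj.vz 
     53  0.1395   +0.031  +0.063  +0.198  -0.109
    106  0.2789   +0.072  +0.040  +0.389  -0.221
    159  0.4184   +0.140  +0.002  +0.583  -0.324


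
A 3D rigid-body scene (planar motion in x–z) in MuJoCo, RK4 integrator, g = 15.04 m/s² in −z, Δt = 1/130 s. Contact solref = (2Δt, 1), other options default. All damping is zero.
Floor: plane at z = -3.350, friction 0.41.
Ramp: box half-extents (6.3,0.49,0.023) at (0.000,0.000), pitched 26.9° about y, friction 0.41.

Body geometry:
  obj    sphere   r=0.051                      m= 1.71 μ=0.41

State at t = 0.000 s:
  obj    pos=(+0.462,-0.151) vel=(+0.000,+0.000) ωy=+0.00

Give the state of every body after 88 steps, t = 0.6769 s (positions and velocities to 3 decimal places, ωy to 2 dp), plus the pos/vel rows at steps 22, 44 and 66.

State at t = 0.6769 s:
  obj    pos=(+1.455,-0.655) vel=(+2.934,-1.488) ωy=+64.49

Key-timestep trajectory:
   step    t(s)  obj.x    obj.z    obj.vx   obj.vz 
     22  0.1692   +0.524  -0.183  +0.734  -0.372
     44  0.3385   +0.710  -0.277  +1.467  -0.744
     66  0.5077   +1.021  -0.435  +2.200  -1.116


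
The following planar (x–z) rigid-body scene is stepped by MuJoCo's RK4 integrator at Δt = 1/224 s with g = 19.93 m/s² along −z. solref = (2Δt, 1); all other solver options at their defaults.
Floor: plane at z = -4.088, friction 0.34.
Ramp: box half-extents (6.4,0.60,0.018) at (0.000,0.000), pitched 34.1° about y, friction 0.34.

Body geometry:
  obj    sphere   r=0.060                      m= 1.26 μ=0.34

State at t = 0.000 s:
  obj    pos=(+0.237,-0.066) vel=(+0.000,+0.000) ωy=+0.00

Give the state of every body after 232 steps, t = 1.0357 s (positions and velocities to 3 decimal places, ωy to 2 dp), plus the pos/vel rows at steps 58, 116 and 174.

State at t = 1.0357 s:
  obj    pos=(+3.782,-2.466) vel=(+6.845,-4.634) ωy=+137.75

Key-timestep trajectory:
   step    t(s)  obj.x    obj.z    obj.vx   obj.vz 
     58  0.2589   +0.459  -0.216  +1.712  -1.159
    116  0.5179   +1.123  -0.666  +3.423  -2.317
    174  0.7768   +2.231  -1.416  +5.134  -3.476


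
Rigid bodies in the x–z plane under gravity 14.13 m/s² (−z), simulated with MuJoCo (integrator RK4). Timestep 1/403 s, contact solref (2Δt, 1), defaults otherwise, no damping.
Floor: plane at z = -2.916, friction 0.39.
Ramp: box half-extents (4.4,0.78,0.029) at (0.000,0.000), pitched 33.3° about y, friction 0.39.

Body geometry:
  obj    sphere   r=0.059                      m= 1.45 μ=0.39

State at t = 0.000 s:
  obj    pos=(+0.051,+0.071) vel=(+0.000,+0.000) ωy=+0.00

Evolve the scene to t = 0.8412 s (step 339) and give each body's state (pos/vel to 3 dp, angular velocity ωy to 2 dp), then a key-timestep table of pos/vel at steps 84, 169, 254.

State at t = 0.8412 s:
  obj    pos=(+1.690,-1.005) vel=(+3.896,-2.559) ωy=+78.99

Key-timestep trajectory:
   step    t(s)  obj.x    obj.z    obj.vx   obj.vz 
     84  0.2084   +0.152  +0.005  +0.965  -0.634
    169  0.4194   +0.459  -0.196  +1.942  -1.276
    254  0.6303   +0.971  -0.533  +2.919  -1.917


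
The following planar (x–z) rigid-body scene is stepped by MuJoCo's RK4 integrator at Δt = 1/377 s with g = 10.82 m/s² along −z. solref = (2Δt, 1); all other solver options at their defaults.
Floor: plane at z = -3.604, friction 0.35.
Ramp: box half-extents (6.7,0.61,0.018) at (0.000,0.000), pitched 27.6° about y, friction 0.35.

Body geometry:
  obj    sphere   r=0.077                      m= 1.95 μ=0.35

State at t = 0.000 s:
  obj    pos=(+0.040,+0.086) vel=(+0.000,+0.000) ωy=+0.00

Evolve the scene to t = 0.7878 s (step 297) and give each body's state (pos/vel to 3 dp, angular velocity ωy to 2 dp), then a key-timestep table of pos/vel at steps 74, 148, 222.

State at t = 0.7878 s:
  obj    pos=(+1.025,-0.429) vel=(+2.500,-1.307) ωy=+36.63

Key-timestep trajectory:
   step    t(s)  obj.x    obj.z    obj.vx   obj.vz 
     74  0.1963   +0.101  +0.054  +0.623  -0.326
    148  0.3926   +0.285  -0.042  +1.246  -0.651
    222  0.5889   +0.590  -0.201  +1.869  -0.977


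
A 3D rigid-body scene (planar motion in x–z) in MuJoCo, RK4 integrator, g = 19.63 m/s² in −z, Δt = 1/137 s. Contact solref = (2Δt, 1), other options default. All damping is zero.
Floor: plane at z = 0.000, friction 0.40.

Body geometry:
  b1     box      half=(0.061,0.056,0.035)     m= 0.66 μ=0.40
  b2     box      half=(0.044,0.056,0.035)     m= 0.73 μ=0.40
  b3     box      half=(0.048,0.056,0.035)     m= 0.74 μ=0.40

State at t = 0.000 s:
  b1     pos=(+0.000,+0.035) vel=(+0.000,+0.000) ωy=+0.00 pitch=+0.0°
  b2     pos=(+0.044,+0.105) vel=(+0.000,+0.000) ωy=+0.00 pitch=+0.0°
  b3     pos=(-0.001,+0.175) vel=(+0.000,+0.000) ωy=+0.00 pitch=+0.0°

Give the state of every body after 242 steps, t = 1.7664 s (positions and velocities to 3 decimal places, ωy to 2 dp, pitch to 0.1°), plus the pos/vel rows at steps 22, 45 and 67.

State at t = 1.7664 s:
  b1     pos=(+0.000,+0.035) vel=(+0.000,+0.000) ωy=+0.00 pitch=+0.0°
  b2     pos=(+0.044,+0.105) vel=(+0.000,+0.000) ωy=+0.00 pitch=+0.0°
  b3     pos=(-0.130,+0.035) vel=(+0.000,+0.000) ωy=+0.00 pitch=+180.0°

Key-timestep trajectory:
   step    t(s)  b1.x    b1.z    b1.vx   b1.vz   b2.x    b2.z    b2.vx   b2.vz   b3.x    b3.z    b3.vx   b3.vz 
     22  0.1606   +0.000  +0.035  +0.000  +0.000   +0.044  +0.105  +0.001  +0.000   -0.007  +0.174  -0.124  -0.026
     45  0.3285   +0.000  +0.035  +0.000  +0.000   +0.044  +0.105  +0.000  +0.000   -0.056  +0.116  -0.242  +0.141
     67  0.4891   +0.000  +0.035  +0.000  +0.000   +0.044  +0.105  +0.000  +0.000   -0.114  +0.073  -0.515  -1.200


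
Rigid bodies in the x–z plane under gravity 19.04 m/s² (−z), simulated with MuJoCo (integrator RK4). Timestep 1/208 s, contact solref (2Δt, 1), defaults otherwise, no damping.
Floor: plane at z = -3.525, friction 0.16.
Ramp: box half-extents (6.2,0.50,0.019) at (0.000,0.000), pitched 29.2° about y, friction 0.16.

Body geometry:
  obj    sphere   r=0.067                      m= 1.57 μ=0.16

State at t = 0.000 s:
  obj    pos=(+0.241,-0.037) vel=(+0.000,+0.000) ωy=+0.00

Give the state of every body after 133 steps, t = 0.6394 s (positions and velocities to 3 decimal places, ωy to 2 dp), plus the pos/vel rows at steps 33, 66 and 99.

State at t = 0.6394 s:
  obj    pos=(+1.427,-0.699) vel=(+3.706,-2.066) ωy=+63.25

Key-timestep trajectory:
   step    t(s)  obj.x    obj.z    obj.vx   obj.vz 
     33  0.1587   +0.315  -0.077  +0.924  -0.510
     66  0.3173   +0.534  -0.200  +1.841  -1.026
     99  0.4760   +0.899  -0.404  +2.761  -1.536


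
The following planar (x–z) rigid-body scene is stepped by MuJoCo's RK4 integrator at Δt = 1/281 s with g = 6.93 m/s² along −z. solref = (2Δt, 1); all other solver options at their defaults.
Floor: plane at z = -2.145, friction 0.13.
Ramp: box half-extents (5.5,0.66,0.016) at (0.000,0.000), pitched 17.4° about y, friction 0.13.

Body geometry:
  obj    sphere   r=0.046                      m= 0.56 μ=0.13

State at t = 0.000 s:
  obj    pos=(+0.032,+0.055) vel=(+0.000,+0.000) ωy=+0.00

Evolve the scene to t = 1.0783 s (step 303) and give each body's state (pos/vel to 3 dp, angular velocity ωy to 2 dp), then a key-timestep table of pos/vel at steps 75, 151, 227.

State at t = 1.0783 s:
  obj    pos=(+0.853,-0.202) vel=(+1.523,-0.477) ωy=+34.69

Key-timestep trajectory:
   step    t(s)  obj.x    obj.z    obj.vx   obj.vz 
     75  0.2669   +0.082  +0.039  +0.377  -0.118
    151  0.5374   +0.236  -0.009  +0.759  -0.238
    227  0.8078   +0.493  -0.090  +1.141  -0.358


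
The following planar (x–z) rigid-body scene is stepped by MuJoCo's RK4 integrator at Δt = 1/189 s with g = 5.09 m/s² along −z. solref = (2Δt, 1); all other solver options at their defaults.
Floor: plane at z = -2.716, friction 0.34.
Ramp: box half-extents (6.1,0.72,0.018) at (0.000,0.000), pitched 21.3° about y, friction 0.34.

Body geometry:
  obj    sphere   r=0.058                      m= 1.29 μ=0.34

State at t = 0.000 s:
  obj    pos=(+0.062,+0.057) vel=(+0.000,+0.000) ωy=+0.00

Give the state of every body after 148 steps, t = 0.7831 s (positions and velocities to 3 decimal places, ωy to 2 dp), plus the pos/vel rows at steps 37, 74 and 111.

State at t = 0.7831 s:
  obj    pos=(+0.439,-0.090) vel=(+0.964,-0.376) ωy=+17.83

Key-timestep trajectory:
   step    t(s)  obj.x    obj.z    obj.vx   obj.vz 
     37  0.1958   +0.086  +0.048  +0.241  -0.094
     74  0.3915   +0.156  +0.021  +0.482  -0.188
    111  0.5873   +0.274  -0.025  +0.723  -0.282


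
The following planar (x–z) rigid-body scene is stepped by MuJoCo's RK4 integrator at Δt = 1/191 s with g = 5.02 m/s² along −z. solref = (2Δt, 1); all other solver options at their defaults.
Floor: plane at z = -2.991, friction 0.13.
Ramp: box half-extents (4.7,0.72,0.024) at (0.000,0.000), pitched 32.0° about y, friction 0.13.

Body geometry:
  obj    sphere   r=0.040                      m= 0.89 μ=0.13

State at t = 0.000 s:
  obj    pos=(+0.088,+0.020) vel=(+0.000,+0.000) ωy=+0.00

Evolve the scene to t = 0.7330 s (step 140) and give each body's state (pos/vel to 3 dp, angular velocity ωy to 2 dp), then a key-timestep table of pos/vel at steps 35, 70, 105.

State at t = 0.7330 s:
  obj    pos=(+0.569,-0.280) vel=(+1.307,-0.826) ωy=+25.24

Key-timestep trajectory:
   step    t(s)  obj.x    obj.z    obj.vx   obj.vz 
     35  0.1832   +0.118  +0.002  +0.329  -0.203
     70  0.3665   +0.208  -0.055  +0.654  -0.412
    105  0.5497   +0.358  -0.148  +0.975  -0.630


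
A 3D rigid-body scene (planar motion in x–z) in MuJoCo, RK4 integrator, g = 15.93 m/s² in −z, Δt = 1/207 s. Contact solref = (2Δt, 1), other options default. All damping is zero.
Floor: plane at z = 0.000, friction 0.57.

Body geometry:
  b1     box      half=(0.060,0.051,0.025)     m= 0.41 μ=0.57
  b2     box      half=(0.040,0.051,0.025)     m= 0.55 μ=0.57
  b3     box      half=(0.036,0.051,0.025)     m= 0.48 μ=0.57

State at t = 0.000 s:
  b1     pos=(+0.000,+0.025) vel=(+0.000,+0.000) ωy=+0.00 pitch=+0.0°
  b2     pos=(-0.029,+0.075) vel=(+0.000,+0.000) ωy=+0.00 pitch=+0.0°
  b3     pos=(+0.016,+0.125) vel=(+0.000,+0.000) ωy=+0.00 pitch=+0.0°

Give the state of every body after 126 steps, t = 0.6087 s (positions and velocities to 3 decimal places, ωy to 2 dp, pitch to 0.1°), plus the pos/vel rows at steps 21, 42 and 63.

State at t = 0.6087 s:
  b1     pos=(+0.000,+0.025) vel=(+0.000,+0.000) ωy=+0.00 pitch=+0.0°
  b2     pos=(-0.029,+0.075) vel=(+0.000,+0.000) ωy=+0.00 pitch=+0.0°
  b3     pos=(+0.110,+0.025) vel=(+0.000,+0.000) ωy=+0.00 pitch=+180.0°

Key-timestep trajectory:
   step    t(s)  b1.x    b1.z    b1.vx   b1.vz   b2.x    b2.z    b2.vx   b2.vz   b3.x    b3.z    b3.vx   b3.vz 
     21  0.1014   +0.000  +0.025  -0.001  +0.000   -0.029  +0.075  -0.001  +0.000   +0.025  +0.121  +0.214  -0.136
     42  0.2029   +0.000  +0.025  +0.000  +0.001   -0.029  +0.075  -0.001  +0.001   +0.060  +0.087  +0.480  +0.067
     63  0.3043   +0.000  +0.025  +0.000  +0.000   -0.029  +0.075  +0.000  +0.000   +0.112  +0.032  +0.521  -1.289


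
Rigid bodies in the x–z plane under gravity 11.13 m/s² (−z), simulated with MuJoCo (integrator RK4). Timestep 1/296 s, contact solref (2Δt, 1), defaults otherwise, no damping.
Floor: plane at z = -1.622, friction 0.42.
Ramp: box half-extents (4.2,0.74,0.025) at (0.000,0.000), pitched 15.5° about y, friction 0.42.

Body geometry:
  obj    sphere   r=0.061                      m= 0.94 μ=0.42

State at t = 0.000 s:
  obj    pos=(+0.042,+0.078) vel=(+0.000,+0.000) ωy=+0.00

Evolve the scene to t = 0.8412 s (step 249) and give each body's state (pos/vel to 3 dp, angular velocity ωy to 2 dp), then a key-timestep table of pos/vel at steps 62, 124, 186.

State at t = 0.8412 s:
  obj    pos=(+0.766,-0.123) vel=(+1.722,-0.478) ωy=+29.29

Key-timestep trajectory:
   step    t(s)  obj.x    obj.z    obj.vx   obj.vz 
     62  0.2095   +0.087  +0.065  +0.429  -0.119
    124  0.4189   +0.222  +0.028  +0.858  -0.238
    186  0.6284   +0.446  -0.034  +1.287  -0.357


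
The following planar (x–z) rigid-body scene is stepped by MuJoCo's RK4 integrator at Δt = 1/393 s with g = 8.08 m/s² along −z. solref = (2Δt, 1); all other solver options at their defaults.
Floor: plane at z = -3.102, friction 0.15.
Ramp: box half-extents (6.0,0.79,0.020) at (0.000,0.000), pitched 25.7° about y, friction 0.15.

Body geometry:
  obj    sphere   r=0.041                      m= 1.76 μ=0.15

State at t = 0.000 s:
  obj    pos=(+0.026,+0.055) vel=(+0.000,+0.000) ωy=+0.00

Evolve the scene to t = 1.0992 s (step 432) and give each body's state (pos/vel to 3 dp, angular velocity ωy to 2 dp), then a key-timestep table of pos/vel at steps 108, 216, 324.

State at t = 1.0992 s:
  obj    pos=(+1.389,-0.601) vel=(+2.479,-1.193) ωy=+67.09

Key-timestep trajectory:
   step    t(s)  obj.x    obj.z    obj.vx   obj.vz 
    108  0.2748   +0.111  +0.014  +0.620  -0.298
    216  0.5496   +0.367  -0.109  +1.240  -0.597
    324  0.8244   +0.793  -0.314  +1.859  -0.895


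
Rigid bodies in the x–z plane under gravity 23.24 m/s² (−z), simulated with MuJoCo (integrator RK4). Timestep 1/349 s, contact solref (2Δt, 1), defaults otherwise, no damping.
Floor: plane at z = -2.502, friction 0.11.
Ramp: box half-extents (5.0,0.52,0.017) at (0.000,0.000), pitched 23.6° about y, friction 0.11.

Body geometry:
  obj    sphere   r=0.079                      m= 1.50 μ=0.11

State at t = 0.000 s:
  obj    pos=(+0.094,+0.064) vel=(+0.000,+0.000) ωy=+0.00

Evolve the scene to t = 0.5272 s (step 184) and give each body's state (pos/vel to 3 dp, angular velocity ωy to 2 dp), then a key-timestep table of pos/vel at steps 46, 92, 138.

State at t = 0.5272 s:
  obj    pos=(+0.981,-0.324) vel=(+3.363,-1.470) ωy=+39.07

Key-timestep trajectory:
   step    t(s)  obj.x    obj.z    obj.vx   obj.vz 
     46  0.1318   +0.149  +0.040  +0.841  -0.366
     92  0.2636   +0.316  -0.033  +1.681  -0.738
    138  0.3954   +0.593  -0.154  +2.521  -1.108


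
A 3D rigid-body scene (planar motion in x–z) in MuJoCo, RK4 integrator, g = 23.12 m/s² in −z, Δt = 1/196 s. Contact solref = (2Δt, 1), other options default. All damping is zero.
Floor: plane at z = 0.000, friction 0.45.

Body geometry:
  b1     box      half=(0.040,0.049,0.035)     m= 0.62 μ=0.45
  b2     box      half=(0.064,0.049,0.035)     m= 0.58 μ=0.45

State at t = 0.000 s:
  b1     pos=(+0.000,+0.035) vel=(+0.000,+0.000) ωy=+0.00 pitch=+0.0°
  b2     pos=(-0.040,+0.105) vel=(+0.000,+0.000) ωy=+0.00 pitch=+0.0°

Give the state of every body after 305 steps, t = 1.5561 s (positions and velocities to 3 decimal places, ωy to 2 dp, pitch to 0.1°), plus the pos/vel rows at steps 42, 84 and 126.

State at t = 1.5561 s:
  b1     pos=(+0.000,+0.035) vel=(+0.000,+0.000) ωy=+0.00 pitch=+0.0°
  b2     pos=(-0.205,+0.035) vel=(+0.000,+0.000) ωy=+0.00 pitch=+180.0°

Key-timestep trajectory:
   step    t(s)  b1.x    b1.z    b1.vx   b1.vz   b2.x    b2.z    b2.vx   b2.vz 
     42  0.2143   +0.000  +0.035  +0.000  +0.000   -0.041  +0.105  -0.016  +0.000
     84  0.4286   +0.000  +0.035  +0.000  +0.000   -0.070  +0.089  -0.375  -0.576
    126  0.6429   +0.000  +0.035  +0.000  +0.000   -0.146  +0.072  -0.239  -0.019


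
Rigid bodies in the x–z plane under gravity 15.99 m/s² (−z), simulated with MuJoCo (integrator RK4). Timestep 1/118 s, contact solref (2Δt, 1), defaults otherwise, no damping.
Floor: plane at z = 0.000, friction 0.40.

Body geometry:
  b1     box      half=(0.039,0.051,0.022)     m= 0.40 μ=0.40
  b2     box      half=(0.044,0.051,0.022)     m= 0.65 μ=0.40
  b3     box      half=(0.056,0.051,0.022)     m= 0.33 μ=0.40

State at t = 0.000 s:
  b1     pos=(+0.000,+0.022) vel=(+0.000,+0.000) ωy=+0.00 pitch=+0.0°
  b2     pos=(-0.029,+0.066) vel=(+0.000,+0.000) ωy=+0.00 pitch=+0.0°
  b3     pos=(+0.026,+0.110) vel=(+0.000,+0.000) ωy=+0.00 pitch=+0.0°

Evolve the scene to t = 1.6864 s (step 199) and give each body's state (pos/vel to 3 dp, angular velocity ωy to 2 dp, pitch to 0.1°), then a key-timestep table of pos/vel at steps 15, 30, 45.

State at t = 1.6864 s:
  b1     pos=(+0.000,+0.022) vel=(+0.000,+0.000) ωy=+0.00 pitch=+0.0°
  b2     pos=(-0.029,+0.066) vel=(+0.000,+0.000) ωy=+0.00 pitch=-0.1°
  b3     pos=(+0.165,+0.022) vel=(+0.000,+0.000) ωy=+0.00 pitch=+180.0°

Key-timestep trajectory:
   step    t(s)  b1.x    b1.z    b1.vx   b1.vz   b2.x    b2.z    b2.vx   b2.vz   b3.x    b3.z    b3.vx   b3.vz 
     15  0.1271   +0.000  +0.022  +0.000  +0.001   -0.029  +0.066  -0.001  +0.001   +0.042  +0.089  +0.221  -0.604
     30  0.2542   +0.000  +0.022  +0.000  +0.000   -0.029  +0.066  +0.000  +0.000   +0.105  +0.060  +0.453  -0.026
     45  0.3814   +0.000  +0.022  +0.000  +0.000   -0.029  +0.066  +0.000  +0.000   +0.166  +0.016  +0.017  +0.122
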